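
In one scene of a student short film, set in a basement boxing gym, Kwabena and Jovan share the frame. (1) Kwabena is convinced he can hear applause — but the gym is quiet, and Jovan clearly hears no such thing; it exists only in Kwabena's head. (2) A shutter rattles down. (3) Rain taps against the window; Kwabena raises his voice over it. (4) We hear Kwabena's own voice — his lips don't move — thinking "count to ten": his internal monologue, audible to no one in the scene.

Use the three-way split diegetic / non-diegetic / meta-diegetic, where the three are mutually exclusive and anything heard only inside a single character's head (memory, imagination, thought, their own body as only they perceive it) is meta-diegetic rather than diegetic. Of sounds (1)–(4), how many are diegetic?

Sound (1): subjective to Kwabena: the gym is silent and Jovan hears nothing, so meta-diegetic.
Sound (2): the sound comes from a shutter physically present in the location, so diegetic.
(3) ambient/room sound belonging to the story's physical space → diegetic.
(4) Kwabena's thought-voice: a private mental sound no other character can hear → meta-diegetic.
Diegetic: (2), (3) — that's 2.

2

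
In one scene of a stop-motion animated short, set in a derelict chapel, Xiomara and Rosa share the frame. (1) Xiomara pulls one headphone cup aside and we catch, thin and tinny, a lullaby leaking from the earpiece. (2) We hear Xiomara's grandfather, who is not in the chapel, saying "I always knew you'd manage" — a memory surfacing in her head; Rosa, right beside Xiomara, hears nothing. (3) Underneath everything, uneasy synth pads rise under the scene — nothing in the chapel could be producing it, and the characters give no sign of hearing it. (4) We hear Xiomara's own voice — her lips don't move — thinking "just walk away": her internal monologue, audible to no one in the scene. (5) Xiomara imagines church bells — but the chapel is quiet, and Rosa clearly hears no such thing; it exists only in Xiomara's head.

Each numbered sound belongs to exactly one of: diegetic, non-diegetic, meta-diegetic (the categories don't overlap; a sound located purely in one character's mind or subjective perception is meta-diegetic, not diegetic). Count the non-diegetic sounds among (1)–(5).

1

Sound (1): the headphones are an on-screen source, so diegetic.
(2) is meta-diegetic: the voice is a memory playing only inside Xiomara's mind; Rosa can't hear it.
Sound (3): score with no on-screen or off-screen source; it exists for the audience alone, so non-diegetic.
Sound (4): it's Xiomara's unspoken thought, heard only by the audience via her subjectivity, so meta-diegetic.
(5) the sound is imagined by Xiomara; nothing in the story world is producing it and Rosa can't hear it → meta-diegetic.
So 1 of the 5 is non-diegetic: (3).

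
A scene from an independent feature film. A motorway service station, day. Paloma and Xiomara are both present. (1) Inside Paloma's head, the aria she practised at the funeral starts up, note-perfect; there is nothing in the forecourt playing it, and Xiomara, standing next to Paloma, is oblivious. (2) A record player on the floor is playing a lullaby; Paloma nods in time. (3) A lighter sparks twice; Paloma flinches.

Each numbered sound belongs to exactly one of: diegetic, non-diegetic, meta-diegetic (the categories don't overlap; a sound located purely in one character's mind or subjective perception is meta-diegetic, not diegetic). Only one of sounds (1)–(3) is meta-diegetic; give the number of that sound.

1

(1) is meta-diegetic: the music is a memory playing inside Paloma's mind alone; no real-world source, Xiomara can't hear it.
(2) the music comes from an on-screen device that Paloma responds to → diegetic.
(3) an in-world source (a lighter); characters could hear it → diegetic.
Only (1) is meta-diegetic.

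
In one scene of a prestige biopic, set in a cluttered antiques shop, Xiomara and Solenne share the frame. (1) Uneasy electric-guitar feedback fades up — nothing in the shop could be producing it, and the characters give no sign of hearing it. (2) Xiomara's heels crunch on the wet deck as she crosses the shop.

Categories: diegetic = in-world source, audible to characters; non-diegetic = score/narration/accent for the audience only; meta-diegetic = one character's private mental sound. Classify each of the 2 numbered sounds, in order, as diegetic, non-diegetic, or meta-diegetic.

non-diegetic, diegetic

Sound (1): nothing in the shop produces it and the characters don't hear it — pure soundtrack, so non-diegetic.
(2) it's the physical sound of Xiomara moving in the space → diegetic.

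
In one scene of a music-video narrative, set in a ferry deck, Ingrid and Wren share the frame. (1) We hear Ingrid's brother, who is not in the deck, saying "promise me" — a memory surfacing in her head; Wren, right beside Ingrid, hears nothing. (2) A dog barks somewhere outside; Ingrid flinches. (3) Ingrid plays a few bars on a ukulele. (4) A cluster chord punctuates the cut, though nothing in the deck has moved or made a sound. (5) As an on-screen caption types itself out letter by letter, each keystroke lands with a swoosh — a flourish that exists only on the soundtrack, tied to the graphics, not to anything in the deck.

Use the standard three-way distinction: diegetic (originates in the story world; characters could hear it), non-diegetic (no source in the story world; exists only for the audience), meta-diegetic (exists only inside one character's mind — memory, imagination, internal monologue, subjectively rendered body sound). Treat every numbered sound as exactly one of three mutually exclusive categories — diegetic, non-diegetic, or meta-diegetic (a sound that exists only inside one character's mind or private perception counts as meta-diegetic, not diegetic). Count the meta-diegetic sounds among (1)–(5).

1

(1) a remembered line, private to Ingrid — not present in the room, not audible to Wren → meta-diegetic.
(2) is diegetic: an in-world source (a dog); characters could hear it.
(3) is diegetic: a character is playing a ukulele on screen.
Sound (4): an editorial stinger — it belongs to the cut, not the story world, so non-diegetic.
Sound (5): it accompanies on-screen graphics, not anything inside the story world, so non-diegetic.
So 1 of the 5 is meta-diegetic: (1).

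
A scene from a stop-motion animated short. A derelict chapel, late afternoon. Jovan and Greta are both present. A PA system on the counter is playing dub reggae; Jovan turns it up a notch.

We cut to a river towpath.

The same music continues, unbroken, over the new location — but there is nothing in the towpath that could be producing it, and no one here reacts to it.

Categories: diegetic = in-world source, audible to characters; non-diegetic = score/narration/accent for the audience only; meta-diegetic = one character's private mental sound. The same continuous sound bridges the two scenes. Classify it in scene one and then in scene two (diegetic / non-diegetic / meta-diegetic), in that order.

Scene one: a PA system is an on-screen source and Jovan reacts to it → diegetic.
Scene two: there is no source in the towpath and no one hears it — it's now underscore → non-diegetic.

diegetic, non-diegetic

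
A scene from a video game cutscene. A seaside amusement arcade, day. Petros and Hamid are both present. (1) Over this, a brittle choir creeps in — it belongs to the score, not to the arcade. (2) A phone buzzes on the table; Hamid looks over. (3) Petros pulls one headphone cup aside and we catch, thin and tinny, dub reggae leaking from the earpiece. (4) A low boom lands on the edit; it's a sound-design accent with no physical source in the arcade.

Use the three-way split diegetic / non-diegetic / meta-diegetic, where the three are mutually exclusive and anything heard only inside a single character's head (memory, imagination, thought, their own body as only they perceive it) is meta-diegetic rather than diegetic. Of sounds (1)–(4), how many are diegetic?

2

(1) score with no on-screen or off-screen source; it exists for the audience alone → non-diegetic.
(2) the sound comes from a phone physically present in the location → diegetic.
Sound (3): the headphones are an on-screen source, so diegetic.
(4) is non-diegetic: nothing in the scene produces it; it's an accent added for the audience.
So 2 of the 4 are diegetic: (2), (3).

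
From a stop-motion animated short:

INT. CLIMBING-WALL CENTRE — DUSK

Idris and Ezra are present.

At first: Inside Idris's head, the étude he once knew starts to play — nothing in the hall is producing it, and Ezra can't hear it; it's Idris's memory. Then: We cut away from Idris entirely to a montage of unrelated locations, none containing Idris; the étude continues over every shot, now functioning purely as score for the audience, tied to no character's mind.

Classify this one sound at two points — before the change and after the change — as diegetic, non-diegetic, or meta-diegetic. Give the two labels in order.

Before the change: the music lives inside Idris's mind alone; Ezra can't hear it → meta-diegetic.
After the change: once it plays over shots Idris isn't in, detached from any character's subjectivity, it's conventional underscore → non-diegetic.

meta-diegetic, non-diegetic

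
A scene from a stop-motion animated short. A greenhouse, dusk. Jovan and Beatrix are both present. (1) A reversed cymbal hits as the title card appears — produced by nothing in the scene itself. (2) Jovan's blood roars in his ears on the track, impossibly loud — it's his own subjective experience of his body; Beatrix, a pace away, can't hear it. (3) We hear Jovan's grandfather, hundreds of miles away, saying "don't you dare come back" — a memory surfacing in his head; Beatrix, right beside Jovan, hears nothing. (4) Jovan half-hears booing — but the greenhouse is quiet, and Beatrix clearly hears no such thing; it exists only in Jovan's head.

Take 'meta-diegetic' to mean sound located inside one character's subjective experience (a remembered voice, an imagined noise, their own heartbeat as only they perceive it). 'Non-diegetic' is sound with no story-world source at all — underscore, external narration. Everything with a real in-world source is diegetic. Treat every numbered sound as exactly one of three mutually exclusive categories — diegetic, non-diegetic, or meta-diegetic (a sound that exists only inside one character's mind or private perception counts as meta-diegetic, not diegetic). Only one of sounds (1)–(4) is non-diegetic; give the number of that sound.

(1) is non-diegetic: it's a sound-design accent with no in-world source; no one in the scene can hear it.
(2) it's Jovan's internal bodily sensation rendered as sound; only Jovan 'hears' it → meta-diegetic.
(3) is meta-diegetic: it's Jovan's recollection rendered as sound; the other character can't hear it.
(4) is meta-diegetic: Jovan alone 'hears' it — an imagined sound, not present in the space.
Only (1) is non-diegetic.

1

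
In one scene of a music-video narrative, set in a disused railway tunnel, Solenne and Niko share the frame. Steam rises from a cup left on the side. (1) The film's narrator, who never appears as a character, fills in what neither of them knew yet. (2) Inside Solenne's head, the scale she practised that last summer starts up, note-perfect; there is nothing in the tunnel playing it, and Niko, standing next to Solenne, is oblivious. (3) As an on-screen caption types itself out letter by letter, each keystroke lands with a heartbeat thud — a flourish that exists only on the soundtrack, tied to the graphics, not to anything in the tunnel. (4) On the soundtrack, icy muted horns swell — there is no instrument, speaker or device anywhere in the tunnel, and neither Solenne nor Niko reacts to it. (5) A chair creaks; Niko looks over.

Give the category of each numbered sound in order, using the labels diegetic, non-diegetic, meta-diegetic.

(1) is non-diegetic: external voice-over — not a character, not heard by anyone in the scene.
(2) is meta-diegetic: remembered music, private to Solenne — Niko is oblivious because it isn't in the room.
(3) the caption isn't part of the story world, so neither is the sound tied to it → non-diegetic.
(4) nothing in the tunnel produces it and the characters don't hear it — pure soundtrack → non-diegetic.
Sound (5): the sound comes from a chair physically present in the location, so diegetic.

non-diegetic, meta-diegetic, non-diegetic, non-diegetic, diegetic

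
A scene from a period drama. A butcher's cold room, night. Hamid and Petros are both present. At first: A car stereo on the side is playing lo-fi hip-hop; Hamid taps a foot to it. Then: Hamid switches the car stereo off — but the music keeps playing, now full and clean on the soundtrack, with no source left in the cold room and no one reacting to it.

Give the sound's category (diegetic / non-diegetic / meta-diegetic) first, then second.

diegetic, non-diegetic

First: a car stereo is a real in-scene source and Hamid reacts to it → diegetic.
Second: there is no longer any in-world source and no one can hear it — it has become underscore → non-diegetic.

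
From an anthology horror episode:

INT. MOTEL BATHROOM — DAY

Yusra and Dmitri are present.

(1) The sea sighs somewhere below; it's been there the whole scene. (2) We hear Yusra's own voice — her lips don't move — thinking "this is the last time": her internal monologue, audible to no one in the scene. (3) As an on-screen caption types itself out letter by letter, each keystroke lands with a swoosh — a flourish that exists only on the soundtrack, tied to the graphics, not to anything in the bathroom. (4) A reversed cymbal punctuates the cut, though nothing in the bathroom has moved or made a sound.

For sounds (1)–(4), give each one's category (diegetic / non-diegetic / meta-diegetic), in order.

(1) it's the actual ambient sound of the location → diegetic.
Sound (2): Yusra's thought-voice: a private mental sound no other character can hear, so meta-diegetic.
Sound (3): sound married to a title/caption — outside the diegesis by definition, so non-diegetic.
Sound (4): it's a sound-design accent with no in-world source; no one in the scene can hear it, so non-diegetic.

diegetic, meta-diegetic, non-diegetic, non-diegetic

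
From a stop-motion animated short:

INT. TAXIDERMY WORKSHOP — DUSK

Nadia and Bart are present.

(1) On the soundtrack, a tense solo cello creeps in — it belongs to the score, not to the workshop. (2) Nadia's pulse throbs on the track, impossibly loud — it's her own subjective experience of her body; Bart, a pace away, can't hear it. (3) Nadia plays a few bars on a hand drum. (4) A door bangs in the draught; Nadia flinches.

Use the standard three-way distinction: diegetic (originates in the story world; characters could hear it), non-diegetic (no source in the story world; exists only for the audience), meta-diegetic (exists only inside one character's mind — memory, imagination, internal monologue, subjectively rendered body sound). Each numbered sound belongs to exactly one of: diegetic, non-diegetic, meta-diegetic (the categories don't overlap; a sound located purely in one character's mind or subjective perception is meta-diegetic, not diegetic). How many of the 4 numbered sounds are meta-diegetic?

(1) is non-diegetic: nothing in the workshop produces it and the characters don't hear it — pure soundtrack.
(2) point-of-audition from inside Nadia's body; not a sound in the room → meta-diegetic.
Sound (3): the instrument and the performer are both in the scene, so diegetic.
(4) an in-world source (a door); characters could hear it → diegetic.
So 1 of the 4 is meta-diegetic: (2).

1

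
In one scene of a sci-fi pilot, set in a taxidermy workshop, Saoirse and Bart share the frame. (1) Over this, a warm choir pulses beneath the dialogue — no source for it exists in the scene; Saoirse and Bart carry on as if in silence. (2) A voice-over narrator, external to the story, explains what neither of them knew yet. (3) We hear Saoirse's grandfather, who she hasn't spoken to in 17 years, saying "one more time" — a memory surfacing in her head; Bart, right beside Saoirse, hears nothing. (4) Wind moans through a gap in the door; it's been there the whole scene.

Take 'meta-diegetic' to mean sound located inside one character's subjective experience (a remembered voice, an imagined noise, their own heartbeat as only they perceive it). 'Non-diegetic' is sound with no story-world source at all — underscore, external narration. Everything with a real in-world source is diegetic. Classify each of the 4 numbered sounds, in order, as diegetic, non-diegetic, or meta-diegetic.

Sound (1): it has no source in the story world and no character can hear it — it's underscore, so non-diegetic.
Sound (2): commentary laid over the scene from outside the fiction, so non-diegetic.
(3) is meta-diegetic: it's Saoirse's recollection rendered as sound; the other character can't hear it.
(4) ambient/room sound belonging to the story's physical space → diegetic.

non-diegetic, non-diegetic, meta-diegetic, diegetic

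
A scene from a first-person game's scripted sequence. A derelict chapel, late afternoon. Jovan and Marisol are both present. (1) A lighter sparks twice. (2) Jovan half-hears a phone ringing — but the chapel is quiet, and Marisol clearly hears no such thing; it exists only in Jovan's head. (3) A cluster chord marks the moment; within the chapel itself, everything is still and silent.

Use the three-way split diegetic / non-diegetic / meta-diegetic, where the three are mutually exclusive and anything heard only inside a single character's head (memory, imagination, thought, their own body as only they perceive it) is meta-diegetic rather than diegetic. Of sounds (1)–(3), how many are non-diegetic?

1

(1) is diegetic: the sound comes from a lighter physically present in the location.
Sound (2): Jovan alone 'hears' it — an imagined sound, not present in the space, so meta-diegetic.
(3) it's a sound-design accent with no in-world source; no one in the scene can hear it → non-diegetic.
Non-diegetic: (3) — that's 1.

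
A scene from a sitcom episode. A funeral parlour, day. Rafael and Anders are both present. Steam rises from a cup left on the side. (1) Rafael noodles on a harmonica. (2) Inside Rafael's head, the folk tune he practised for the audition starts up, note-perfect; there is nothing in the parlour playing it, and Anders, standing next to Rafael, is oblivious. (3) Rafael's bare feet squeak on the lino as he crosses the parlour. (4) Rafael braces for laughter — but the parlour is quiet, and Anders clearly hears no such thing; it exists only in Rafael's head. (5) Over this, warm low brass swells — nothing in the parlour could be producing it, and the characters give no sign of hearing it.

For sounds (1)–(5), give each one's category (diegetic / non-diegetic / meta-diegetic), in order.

Sound (1): Rafael is producing the music live, in the story world, so diegetic.
(2) is meta-diegetic: remembered music, private to Rafael — Anders is oblivious because it isn't in the room.
(3) is diegetic: a character's body making contact with the set — an in-world sound.
(4) subjective to Rafael: the parlour is silent and Anders hears nothing → meta-diegetic.
(5) is non-diegetic: it has no source in the story world and no character can hear it — it's underscore.

diegetic, meta-diegetic, diegetic, meta-diegetic, non-diegetic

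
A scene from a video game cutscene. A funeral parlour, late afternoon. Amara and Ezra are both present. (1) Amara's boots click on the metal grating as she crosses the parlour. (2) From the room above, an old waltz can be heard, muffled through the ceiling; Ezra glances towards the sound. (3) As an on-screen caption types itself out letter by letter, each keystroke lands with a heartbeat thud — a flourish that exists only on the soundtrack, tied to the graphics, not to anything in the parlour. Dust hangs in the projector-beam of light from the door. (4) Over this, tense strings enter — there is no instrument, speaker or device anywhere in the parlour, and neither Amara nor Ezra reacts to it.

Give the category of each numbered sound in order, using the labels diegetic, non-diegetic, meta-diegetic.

(1) it's the physical sound of Amara moving in the space → diegetic.
(2) is diegetic: off-screen diegetic: the source is out of frame but still in the story's space.
Sound (3): it accompanies on-screen graphics, not anything inside the story world, so non-diegetic.
(4) is non-diegetic: nothing in the parlour produces it and the characters don't hear it — pure soundtrack.

diegetic, diegetic, non-diegetic, non-diegetic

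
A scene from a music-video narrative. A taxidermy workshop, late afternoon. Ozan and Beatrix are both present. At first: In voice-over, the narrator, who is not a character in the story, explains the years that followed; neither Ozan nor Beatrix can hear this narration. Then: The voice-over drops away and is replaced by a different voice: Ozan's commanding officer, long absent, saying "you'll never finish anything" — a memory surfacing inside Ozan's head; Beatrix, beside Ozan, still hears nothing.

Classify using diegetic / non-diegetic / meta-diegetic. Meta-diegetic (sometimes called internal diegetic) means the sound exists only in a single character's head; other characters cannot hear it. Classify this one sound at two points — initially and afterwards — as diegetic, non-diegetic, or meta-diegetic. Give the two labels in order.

non-diegetic, meta-diegetic

Initially: the external narrator addresses only the audience — outside the story world → non-diegetic.
Afterwards: the replacement voice is a memory inside Ozan's mind specifically → meta-diegetic.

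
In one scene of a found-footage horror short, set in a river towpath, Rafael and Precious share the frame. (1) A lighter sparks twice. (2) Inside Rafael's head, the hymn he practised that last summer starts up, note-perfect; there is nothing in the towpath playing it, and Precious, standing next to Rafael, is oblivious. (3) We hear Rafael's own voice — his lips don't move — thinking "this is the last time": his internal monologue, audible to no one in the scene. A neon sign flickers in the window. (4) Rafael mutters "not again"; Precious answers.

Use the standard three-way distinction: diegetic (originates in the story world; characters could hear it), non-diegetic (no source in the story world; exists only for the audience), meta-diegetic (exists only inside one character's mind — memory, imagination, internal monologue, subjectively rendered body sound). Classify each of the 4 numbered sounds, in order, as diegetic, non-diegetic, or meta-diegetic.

Sound (1): the sound comes from a lighter physically present in the location, so diegetic.
Sound (2): remembered music, private to Rafael — Precious is oblivious because it isn't in the room, so meta-diegetic.
(3) internal monologue — inside Rafael's mind, not spoken into the scene → meta-diegetic.
(4) is diegetic: spoken by a character present in the story world.

diegetic, meta-diegetic, meta-diegetic, diegetic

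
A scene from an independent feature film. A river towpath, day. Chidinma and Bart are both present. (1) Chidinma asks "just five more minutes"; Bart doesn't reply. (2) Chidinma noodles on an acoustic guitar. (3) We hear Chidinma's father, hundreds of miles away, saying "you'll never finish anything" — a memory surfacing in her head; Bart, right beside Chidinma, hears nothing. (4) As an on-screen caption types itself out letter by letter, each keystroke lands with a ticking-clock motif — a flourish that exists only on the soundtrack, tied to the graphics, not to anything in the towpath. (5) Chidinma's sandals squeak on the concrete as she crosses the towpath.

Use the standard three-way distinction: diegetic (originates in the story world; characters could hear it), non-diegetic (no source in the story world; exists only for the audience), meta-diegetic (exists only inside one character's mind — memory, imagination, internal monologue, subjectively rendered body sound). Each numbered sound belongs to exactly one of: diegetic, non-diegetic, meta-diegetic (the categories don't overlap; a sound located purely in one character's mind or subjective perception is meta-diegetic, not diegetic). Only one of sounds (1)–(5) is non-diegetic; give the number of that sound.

Sound (1): on-screen dialogue — Chidinma speaks and Bart is there to hear, so diegetic.
(2) is diegetic: a character is playing an acoustic guitar on screen.
(3) is meta-diegetic: the voice is a memory playing only inside Chidinma's mind; Bart can't hear it.
(4) sound married to a title/caption — outside the diegesis by definition → non-diegetic.
(5) is diegetic: Chidinma's footsteps are produced in the story world.
Only (4) is non-diegetic.

4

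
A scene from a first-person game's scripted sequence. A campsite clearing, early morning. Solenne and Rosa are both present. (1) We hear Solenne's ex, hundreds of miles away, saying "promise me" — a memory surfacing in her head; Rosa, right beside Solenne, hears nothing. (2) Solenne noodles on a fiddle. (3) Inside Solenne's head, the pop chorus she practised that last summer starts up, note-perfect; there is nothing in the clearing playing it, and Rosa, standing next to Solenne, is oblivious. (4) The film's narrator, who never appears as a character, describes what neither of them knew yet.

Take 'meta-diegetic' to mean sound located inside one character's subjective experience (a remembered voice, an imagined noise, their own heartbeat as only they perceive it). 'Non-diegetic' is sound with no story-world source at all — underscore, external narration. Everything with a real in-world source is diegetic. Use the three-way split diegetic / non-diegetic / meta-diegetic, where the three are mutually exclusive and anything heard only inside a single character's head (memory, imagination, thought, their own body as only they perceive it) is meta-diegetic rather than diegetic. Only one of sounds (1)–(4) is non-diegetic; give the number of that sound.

Sound (1): a remembered line, private to Solenne — not present in the room, not audible to Rosa, so meta-diegetic.
(2) the instrument and the performer are both in the scene → diegetic.
(3) is meta-diegetic: remembered music, private to Solenne — Rosa is oblivious because it isn't in the room.
(4) commentary laid over the scene from outside the fiction → non-diegetic.
Only (4) is non-diegetic.

4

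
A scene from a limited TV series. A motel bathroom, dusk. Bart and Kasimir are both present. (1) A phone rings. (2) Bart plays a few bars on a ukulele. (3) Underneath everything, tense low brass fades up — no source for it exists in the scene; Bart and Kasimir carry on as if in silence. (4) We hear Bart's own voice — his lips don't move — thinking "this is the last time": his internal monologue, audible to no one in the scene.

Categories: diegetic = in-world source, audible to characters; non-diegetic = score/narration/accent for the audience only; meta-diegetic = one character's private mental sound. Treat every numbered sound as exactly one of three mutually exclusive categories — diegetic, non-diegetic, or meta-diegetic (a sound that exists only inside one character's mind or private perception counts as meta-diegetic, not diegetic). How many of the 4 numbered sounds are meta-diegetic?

(1) is diegetic: an in-world source (a phone); characters could hear it.
(2) a character is playing a ukulele on screen → diegetic.
(3) is non-diegetic: it has no source in the story world and no character can hear it — it's underscore.
Sound (4): it's Bart's unspoken thought, heard only by the audience via his subjectivity, so meta-diegetic.
So 1 of the 4 is meta-diegetic: (4).

1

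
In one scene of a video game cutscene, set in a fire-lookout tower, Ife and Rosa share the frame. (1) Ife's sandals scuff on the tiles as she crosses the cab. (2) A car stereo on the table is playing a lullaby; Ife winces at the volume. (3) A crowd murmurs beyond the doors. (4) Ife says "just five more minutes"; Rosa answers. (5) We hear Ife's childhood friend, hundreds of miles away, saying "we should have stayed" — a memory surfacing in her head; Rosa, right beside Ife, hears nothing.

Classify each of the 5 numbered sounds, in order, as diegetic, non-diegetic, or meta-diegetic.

Sound (1): a character's body making contact with the set — an in-world sound, so diegetic.
Sound (2): source music from a car stereo, which exists in the story world, so diegetic.
Sound (3): a crowd is part of the location's real environment, so diegetic.
(4) is diegetic: spoken by a character present in the story world.
Sound (5): a remembered line, private to Ife — not present in the room, not audible to Rosa, so meta-diegetic.

diegetic, diegetic, diegetic, diegetic, meta-diegetic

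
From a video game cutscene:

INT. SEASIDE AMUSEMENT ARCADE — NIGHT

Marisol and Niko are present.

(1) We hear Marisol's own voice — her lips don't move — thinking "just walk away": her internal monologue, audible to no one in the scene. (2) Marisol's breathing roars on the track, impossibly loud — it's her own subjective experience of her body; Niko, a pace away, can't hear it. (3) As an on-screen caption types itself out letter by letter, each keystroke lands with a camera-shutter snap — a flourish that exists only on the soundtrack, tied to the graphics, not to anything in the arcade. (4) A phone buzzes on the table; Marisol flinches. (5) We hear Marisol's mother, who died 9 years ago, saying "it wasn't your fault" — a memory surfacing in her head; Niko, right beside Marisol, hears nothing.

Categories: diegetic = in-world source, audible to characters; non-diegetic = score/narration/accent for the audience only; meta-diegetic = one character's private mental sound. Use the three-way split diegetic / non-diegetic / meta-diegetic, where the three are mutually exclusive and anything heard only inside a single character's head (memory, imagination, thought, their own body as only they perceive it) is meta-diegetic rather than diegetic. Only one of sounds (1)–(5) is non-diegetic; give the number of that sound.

(1) is meta-diegetic: internal monologue — inside Marisol's mind, not spoken into the scene.
(2) it's Marisol's internal bodily sensation rendered as sound; only Marisol 'hears' it → meta-diegetic.
(3) is non-diegetic: it accompanies on-screen graphics, not anything inside the story world.
Sound (4): a phone is a real object/event in the scene's world, so diegetic.
(5) it's Marisol's recollection rendered as sound; the other character can't hear it → meta-diegetic.
Only (3) is non-diegetic.

3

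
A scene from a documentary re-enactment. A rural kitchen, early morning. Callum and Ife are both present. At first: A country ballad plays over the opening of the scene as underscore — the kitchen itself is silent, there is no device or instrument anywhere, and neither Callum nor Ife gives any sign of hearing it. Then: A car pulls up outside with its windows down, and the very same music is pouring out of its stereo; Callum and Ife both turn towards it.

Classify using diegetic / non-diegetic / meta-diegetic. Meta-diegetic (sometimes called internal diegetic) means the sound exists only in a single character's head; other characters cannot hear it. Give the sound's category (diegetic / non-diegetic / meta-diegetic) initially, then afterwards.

Initially: no in-world source exists and no character can hear it — underscore → non-diegetic.
Afterwards: the car stereo is now a real source in the story world and the characters hear it → diegetic.

non-diegetic, diegetic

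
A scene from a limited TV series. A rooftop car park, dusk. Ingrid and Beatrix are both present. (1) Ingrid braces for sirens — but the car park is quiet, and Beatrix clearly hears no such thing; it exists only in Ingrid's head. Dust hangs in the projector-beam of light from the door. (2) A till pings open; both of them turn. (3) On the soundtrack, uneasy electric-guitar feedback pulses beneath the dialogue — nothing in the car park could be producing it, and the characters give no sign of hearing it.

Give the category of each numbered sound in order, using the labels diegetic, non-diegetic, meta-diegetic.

meta-diegetic, diegetic, non-diegetic

Sound (1): the sound is imagined by Ingrid; nothing in the story world is producing it and Beatrix can't hear it, so meta-diegetic.
Sound (2): a till is a real object/event in the scene's world, so diegetic.
(3) it has no source in the story world and no character can hear it — it's underscore → non-diegetic.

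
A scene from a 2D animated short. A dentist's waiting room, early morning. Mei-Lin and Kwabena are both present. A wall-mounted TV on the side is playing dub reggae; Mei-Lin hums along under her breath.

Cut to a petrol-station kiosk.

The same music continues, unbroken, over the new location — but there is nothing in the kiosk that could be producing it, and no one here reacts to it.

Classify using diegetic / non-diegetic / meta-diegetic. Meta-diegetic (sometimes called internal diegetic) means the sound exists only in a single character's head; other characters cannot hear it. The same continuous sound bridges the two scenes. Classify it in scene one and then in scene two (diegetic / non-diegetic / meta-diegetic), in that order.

diegetic, non-diegetic

Scene one: a wall-mounted TV is an on-screen source and Mei-Lin reacts to it → diegetic.
Scene two: there is no source in the kiosk and no one hears it — it's now underscore → non-diegetic.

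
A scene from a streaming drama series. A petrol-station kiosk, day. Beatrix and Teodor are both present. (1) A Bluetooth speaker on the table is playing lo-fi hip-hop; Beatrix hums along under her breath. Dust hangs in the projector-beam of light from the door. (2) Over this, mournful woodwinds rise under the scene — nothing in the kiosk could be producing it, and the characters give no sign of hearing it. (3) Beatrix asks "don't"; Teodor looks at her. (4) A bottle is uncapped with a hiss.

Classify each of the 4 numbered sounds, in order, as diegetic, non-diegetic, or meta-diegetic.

(1) is diegetic: a Bluetooth speaker is a physical source in the scene and Beatrix reacts to it.
(2) is non-diegetic: nothing in the kiosk produces it and the characters don't hear it — pure soundtrack.
(3) on-screen dialogue — Beatrix speaks and Teodor is there to hear → diegetic.
(4) is diegetic: an in-world source (a bottle); characters could hear it.

diegetic, non-diegetic, diegetic, diegetic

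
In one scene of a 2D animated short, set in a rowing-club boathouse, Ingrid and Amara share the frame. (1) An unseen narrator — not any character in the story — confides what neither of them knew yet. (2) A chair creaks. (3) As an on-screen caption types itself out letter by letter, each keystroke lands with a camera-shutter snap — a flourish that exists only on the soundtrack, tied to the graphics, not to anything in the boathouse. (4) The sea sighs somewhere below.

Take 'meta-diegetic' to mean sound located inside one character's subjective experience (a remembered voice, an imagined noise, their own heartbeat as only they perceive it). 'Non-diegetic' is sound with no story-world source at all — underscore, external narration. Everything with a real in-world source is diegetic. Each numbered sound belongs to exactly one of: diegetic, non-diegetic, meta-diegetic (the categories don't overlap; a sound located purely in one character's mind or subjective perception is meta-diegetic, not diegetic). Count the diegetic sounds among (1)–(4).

(1) external voice-over — not a character, not heard by anyone in the scene → non-diegetic.
Sound (2): an in-world source (a chair); characters could hear it, so diegetic.
(3) is non-diegetic: it accompanies on-screen graphics, not anything inside the story world.
Sound (4): ambient/room sound belonging to the story's physical space, so diegetic.
Diegetic: (2), (4) — that's 2.

2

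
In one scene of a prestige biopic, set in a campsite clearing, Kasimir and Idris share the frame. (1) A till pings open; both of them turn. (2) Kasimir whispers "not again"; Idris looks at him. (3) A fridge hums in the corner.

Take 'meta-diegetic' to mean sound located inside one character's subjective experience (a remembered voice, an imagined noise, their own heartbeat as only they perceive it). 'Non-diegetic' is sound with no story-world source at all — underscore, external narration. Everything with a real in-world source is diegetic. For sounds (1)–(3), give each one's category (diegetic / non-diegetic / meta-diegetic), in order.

diegetic, diegetic, diegetic

(1) is diegetic: an in-world source (a till); characters could hear it.
(2) Kasimir is a character speaking aloud in the scene → diegetic.
Sound (3): a fridge is part of the location's real environment, so diegetic.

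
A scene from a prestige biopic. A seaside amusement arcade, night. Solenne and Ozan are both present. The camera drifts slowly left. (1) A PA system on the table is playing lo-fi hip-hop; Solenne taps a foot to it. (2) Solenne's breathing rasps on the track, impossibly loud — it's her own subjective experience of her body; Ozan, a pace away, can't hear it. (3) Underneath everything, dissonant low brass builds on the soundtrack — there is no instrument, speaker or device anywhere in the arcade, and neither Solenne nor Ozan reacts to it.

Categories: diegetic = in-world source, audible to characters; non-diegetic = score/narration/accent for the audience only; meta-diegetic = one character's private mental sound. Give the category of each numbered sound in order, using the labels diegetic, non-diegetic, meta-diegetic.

diegetic, meta-diegetic, non-diegetic

(1) is diegetic: the music comes from an on-screen device that Solenne responds to.
(2) is meta-diegetic: it's Solenne's internal bodily sensation rendered as sound; only Solenne 'hears' it.
Sound (3): score with no on-screen or off-screen source; it exists for the audience alone, so non-diegetic.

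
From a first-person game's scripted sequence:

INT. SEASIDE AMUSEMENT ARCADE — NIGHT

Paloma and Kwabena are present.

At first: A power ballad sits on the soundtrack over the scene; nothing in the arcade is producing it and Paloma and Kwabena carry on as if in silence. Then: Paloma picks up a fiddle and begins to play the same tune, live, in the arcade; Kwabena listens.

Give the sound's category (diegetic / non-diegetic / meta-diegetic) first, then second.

non-diegetic, diegetic

First: no in-world source exists and no character can hear it — underscore → non-diegetic.
Second: a fiddle is now a real source in the story world and the characters hear it → diegetic.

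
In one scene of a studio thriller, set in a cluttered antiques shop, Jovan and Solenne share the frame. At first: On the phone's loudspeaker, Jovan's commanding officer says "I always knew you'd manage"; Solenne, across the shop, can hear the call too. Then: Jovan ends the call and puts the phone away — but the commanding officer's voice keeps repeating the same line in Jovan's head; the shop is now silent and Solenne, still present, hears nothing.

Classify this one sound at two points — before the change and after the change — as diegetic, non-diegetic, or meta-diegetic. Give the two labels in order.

diegetic, meta-diegetic

Before the change: the loudspeaker is an in-world source; both Jovan and Solenne hear the call → diegetic.
After the change: with the phone off, the voice continues only as Jovan's private mental replay — Solenne can't hear it → meta-diegetic.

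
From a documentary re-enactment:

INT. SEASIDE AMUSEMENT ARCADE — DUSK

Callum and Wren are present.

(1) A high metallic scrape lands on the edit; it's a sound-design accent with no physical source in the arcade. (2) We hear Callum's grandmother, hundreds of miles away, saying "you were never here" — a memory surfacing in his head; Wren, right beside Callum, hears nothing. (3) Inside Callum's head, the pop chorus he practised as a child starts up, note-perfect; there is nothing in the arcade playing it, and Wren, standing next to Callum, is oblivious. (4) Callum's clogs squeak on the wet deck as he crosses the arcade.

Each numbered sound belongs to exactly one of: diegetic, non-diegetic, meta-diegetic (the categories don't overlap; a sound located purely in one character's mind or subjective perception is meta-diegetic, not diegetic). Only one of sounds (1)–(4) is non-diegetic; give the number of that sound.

1

(1) an editorial stinger — it belongs to the cut, not the story world → non-diegetic.
Sound (2): a remembered line, private to Callum — not present in the room, not audible to Wren, so meta-diegetic.
(3) the music is a memory playing inside Callum's mind alone; no real-world source, Wren can't hear it → meta-diegetic.
(4) is diegetic: Callum's footsteps are produced in the story world.
Only (1) is non-diegetic.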